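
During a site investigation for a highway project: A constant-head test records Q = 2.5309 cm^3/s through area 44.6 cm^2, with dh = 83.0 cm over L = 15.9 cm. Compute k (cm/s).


Compute hydraulic gradient:
i = dh / L = 83.0 / 15.9 = 5.22013
Then apply Darcy's law:
k = Q / (A * i)
k = 2.5309 / (44.6 * 5.22013)
k = 2.5309 / 232.818
k = 0.010871 cm/s


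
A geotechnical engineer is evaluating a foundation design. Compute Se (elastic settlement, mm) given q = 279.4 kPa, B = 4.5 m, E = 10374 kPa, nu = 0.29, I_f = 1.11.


Using Se = q * B * (1 - nu^2) * I_f / E
1 - nu^2 = 1 - 0.29^2 = 0.9159
Se = 279.4 * 4.5 * 0.9159 * 1.11 / 10374
Se = 0.123215 m
Convert to mm: Se = 0.123215 * 1000 = 123.215 mm


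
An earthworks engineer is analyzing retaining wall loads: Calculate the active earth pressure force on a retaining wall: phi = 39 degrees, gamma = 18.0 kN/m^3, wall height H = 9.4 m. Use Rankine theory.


Result: 180.92 kN/m

Derivation:
Compute active earth pressure coefficient:
Ka = tan^2(45 - phi/2) = tan^2(25.5) = 0.227506
Compute active force:
Pa = 0.5 * Ka * gamma * H^2
Pa = 0.5 * 0.227506 * 18.0 * 9.4^2
Pa = 180.92 kN/m


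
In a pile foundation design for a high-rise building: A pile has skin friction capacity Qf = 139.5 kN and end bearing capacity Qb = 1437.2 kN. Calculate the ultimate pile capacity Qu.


Using Qu = Qf + Qb
Qu = 139.5 + 1437.2
Qu = 1576.7 kN


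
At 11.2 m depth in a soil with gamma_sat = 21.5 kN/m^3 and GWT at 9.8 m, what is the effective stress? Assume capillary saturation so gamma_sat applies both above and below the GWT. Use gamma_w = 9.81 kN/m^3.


Result: 227.07 kPa

Derivation:
Total stress = gamma_sat * depth
sigma = 21.5 * 11.2 = 240.8 kPa
Pore water pressure u = gamma_w * (depth - d_wt)
u = 9.81 * (11.2 - 9.8) = 13.734 kPa
Effective stress = sigma - u
sigma' = 240.8 - 13.734 = 227.07 kPa


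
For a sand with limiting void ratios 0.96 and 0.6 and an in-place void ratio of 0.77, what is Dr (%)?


Using Dr = (e_max - e) / (e_max - e_min) * 100
e_max - e = 0.96 - 0.77 = 0.19
e_max - e_min = 0.96 - 0.6 = 0.36
Dr = 0.19 / 0.36 * 100
Dr = 52.78 %


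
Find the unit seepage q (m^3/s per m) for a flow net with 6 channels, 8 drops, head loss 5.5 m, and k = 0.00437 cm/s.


Convert k to m/s for unit consistency with H:
k = 0.00437 cm/s = 0.00437 / 100 m/s = 4.37e-05 m/s
Using q = k * H * Nf / Nd
Nf / Nd = 6 / 8 = 0.75
q = 4.37e-05 * 5.5 * 0.75
q = 0.0001803 m^3/s per m


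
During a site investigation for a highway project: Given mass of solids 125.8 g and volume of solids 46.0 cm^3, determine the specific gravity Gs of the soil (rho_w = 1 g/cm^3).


Using Gs = m_s / (V_s * rho_w)
Since rho_w = 1 g/cm^3:
Gs = 125.8 / 46.0
Gs = 2.735


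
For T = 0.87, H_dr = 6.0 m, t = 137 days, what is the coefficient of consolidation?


Using cv = T * H_dr^2 / t
H_dr^2 = 6.0^2 = 36.0
cv = 0.87 * 36.0 / 137
cv = 0.22861 m^2/day


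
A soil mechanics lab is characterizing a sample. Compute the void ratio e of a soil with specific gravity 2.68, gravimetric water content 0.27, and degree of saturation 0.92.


Using the relation e = Gs * w / S
e = 2.68 * 0.27 / 0.92
e = 0.7865


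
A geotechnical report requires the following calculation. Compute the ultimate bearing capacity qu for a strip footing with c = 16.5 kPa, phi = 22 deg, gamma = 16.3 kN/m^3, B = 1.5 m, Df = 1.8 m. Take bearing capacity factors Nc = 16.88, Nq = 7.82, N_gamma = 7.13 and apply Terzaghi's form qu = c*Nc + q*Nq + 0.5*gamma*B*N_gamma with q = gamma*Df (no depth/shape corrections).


Result: 595.12 kPa

Derivation:
Compute qu = c*Nc + gamma*Df*Nq + 0.5*gamma*B*N_gamma
Term 1: 16.5 * 16.88 = 278.52
Term 2: 16.3 * 1.8 * 7.82 = 229.4388
Term 3: 0.5 * 16.3 * 1.5 * 7.13 = 87.16425
qu = 278.52 + 229.4388 + 87.16425
qu = 595.12 kPa


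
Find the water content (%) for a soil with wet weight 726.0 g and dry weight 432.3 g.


Result: 67.94 %

Derivation:
Using w = (m_wet - m_dry) / m_dry * 100
m_wet - m_dry = 726.0 - 432.3 = 293.7 g
w = 293.7 / 432.3 * 100
w = 67.94 %


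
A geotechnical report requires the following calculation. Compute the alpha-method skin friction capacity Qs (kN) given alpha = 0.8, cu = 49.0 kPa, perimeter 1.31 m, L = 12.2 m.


Result: 626.49 kN

Derivation:
Using Qs = alpha * cu * perimeter * L
Qs = 0.8 * 49.0 * 1.31 * 12.2
Qs = 626.49 kN


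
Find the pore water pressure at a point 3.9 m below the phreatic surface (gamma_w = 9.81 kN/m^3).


Using u = gamma_w * h_w
u = 9.81 * 3.9
u = 38.26 kPa


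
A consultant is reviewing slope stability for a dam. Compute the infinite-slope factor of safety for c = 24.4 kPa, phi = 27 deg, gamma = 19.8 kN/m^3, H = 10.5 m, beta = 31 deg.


Result: 1.114

Derivation:
Using Fs = c / (gamma*H*sin(beta)*cos(beta)) + tan(phi)/tan(beta)
Cohesion contribution = 24.4 / (19.8*10.5*sin(31)*cos(31))
Cohesion contribution = 0.265846
Friction contribution = tan(27)/tan(31) = 0.847993
Fs = 0.265846 + 0.847993
Fs = 1.114


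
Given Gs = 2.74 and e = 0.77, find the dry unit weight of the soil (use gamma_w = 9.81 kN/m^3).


Using gamma_d = Gs * gamma_w / (1 + e)
gamma_d = 2.74 * 9.81 / (1 + 0.77)
gamma_d = 2.74 * 9.81 / 1.77
gamma_d = 15.186 kN/m^3


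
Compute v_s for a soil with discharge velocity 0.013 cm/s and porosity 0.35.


Using v_s = v_d / n
v_s = 0.013 / 0.35
v_s = 0.03714 cm/s


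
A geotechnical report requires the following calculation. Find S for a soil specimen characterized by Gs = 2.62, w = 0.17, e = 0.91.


Using S = Gs * w / e
S = 2.62 * 0.17 / 0.91
S = 0.4895


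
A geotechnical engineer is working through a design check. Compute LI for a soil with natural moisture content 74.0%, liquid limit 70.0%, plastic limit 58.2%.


Result: 1.339

Derivation:
First compute the plasticity index:
PI = LL - PL = 70.0 - 58.2 = 11.8
Then compute the liquidity index:
LI = (w - PL) / PI
LI = (74.0 - 58.2) / 11.8
LI = 1.339


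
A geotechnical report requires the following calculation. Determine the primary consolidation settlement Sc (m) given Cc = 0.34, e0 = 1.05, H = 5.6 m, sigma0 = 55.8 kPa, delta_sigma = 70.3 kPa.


Result: 0.3289 m

Derivation:
Using Sc = Cc * H / (1 + e0) * log10((sigma0 + delta_sigma) / sigma0)
Stress ratio = (55.8 + 70.3) / 55.8 = 2.25986
log10(2.25986) = 0.354081
Cc * H / (1 + e0) = 0.34 * 5.6 / (1 + 1.05) = 0.92878
Sc = 0.92878 * 0.354081
Sc = 0.3289 m


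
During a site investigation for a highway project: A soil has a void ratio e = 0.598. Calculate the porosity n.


Using the relation n = e / (1 + e)
n = 0.598 / (1 + 0.598)
n = 0.598 / 1.598
n = 0.3742


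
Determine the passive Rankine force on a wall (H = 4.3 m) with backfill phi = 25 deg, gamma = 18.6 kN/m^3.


Compute passive earth pressure coefficient:
Kp = tan^2(45 + phi/2) = tan^2(57.5) = 2.463913
Compute passive force:
Pp = 0.5 * Kp * gamma * H^2
Pp = 0.5 * 2.463913 * 18.6 * 4.3^2
Pp = 423.69 kN/m


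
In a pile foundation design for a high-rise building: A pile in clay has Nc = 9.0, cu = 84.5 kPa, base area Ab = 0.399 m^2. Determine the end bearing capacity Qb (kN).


Using Qb = Nc * cu * Ab
Qb = 9.0 * 84.5 * 0.399
Qb = 303.44 kN


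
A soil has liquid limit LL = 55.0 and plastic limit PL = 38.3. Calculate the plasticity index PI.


Using PI = LL - PL
PI = 55.0 - 38.3
PI = 16.7


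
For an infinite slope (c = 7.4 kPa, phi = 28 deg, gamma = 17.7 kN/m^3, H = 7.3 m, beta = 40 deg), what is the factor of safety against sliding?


Using Fs = c / (gamma*H*sin(beta)*cos(beta)) + tan(phi)/tan(beta)
Cohesion contribution = 7.4 / (17.7*7.3*sin(40)*cos(40))
Cohesion contribution = 0.116309
Friction contribution = tan(28)/tan(40) = 0.633667
Fs = 0.116309 + 0.633667
Fs = 0.75


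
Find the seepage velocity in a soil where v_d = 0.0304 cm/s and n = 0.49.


Using v_s = v_d / n
v_s = 0.0304 / 0.49
v_s = 0.06204 cm/s


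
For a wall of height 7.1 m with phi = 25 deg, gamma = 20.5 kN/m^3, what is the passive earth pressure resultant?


Compute passive earth pressure coefficient:
Kp = tan^2(45 + phi/2) = tan^2(57.5) = 2.463913
Compute passive force:
Pp = 0.5 * Kp * gamma * H^2
Pp = 0.5 * 2.463913 * 20.5 * 7.1^2
Pp = 1273.11 kN/m


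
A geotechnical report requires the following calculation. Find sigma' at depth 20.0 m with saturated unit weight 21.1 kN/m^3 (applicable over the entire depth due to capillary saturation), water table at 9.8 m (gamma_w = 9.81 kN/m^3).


Total stress = gamma_sat * depth
sigma = 21.1 * 20.0 = 422.0 kPa
Pore water pressure u = gamma_w * (depth - d_wt)
u = 9.81 * (20.0 - 9.8) = 100.062 kPa
Effective stress = sigma - u
sigma' = 422.0 - 100.062 = 321.94 kPa


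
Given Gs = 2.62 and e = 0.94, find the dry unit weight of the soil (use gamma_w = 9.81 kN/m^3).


Using gamma_d = Gs * gamma_w / (1 + e)
gamma_d = 2.62 * 9.81 / (1 + 0.94)
gamma_d = 2.62 * 9.81 / 1.94
gamma_d = 13.249 kN/m^3


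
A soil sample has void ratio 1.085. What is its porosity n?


Result: 0.5204

Derivation:
Using the relation n = e / (1 + e)
n = 1.085 / (1 + 1.085)
n = 1.085 / 2.085
n = 0.5204


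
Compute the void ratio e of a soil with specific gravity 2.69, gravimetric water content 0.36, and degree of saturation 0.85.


Result: 1.1393

Derivation:
Using the relation e = Gs * w / S
e = 2.69 * 0.36 / 0.85
e = 1.1393


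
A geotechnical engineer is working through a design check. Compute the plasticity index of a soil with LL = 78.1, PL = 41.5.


Using PI = LL - PL
PI = 78.1 - 41.5
PI = 36.6


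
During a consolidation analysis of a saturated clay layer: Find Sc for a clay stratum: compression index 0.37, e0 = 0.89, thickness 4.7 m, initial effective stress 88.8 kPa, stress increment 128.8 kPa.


Using Sc = Cc * H / (1 + e0) * log10((sigma0 + delta_sigma) / sigma0)
Stress ratio = (88.8 + 128.8) / 88.8 = 2.45045
log10(2.45045) = 0.389246
Cc * H / (1 + e0) = 0.37 * 4.7 / (1 + 0.89) = 0.920106
Sc = 0.920106 * 0.389246
Sc = 0.3581 m


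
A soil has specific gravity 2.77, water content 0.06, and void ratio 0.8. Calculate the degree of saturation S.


Result: 0.2077

Derivation:
Using S = Gs * w / e
S = 2.77 * 0.06 / 0.8
S = 0.2077


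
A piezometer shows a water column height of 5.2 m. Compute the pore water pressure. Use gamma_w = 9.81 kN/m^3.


Using u = gamma_w * h_w
u = 9.81 * 5.2
u = 51.01 kPa


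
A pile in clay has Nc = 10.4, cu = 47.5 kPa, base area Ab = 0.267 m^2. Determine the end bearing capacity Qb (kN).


Using Qb = Nc * cu * Ab
Qb = 10.4 * 47.5 * 0.267
Qb = 131.9 kN


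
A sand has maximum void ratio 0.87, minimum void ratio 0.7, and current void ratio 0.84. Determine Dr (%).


Result: 17.65 %

Derivation:
Using Dr = (e_max - e) / (e_max - e_min) * 100
e_max - e = 0.87 - 0.84 = 0.03
e_max - e_min = 0.87 - 0.7 = 0.17
Dr = 0.03 / 0.17 * 100
Dr = 17.65 %


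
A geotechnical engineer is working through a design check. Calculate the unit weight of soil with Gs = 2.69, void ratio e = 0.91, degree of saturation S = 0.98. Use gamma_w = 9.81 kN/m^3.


Result: 18.397 kN/m^3

Derivation:
Using gamma = gamma_w * (Gs + S*e) / (1 + e)
Numerator: Gs + S*e = 2.69 + 0.98*0.91 = 3.5818
Denominator: 1 + e = 1 + 0.91 = 1.91
gamma = 9.81 * 3.5818 / 1.91
gamma = 18.397 kN/m^3


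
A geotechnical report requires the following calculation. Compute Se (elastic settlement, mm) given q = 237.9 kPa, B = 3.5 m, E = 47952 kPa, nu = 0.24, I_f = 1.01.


Using Se = q * B * (1 - nu^2) * I_f / E
1 - nu^2 = 1 - 0.24^2 = 0.9424
Se = 237.9 * 3.5 * 0.9424 * 1.01 / 47952
Se = 0.016528 m
Convert to mm: Se = 0.016528 * 1000 = 16.528 mm


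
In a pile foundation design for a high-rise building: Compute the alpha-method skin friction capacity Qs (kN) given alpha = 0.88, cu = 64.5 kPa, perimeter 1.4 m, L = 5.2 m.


Using Qs = alpha * cu * perimeter * L
Qs = 0.88 * 64.5 * 1.4 * 5.2
Qs = 413.21 kN


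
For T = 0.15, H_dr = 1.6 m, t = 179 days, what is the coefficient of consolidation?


Using cv = T * H_dr^2 / t
H_dr^2 = 1.6^2 = 2.56
cv = 0.15 * 2.56 / 179
cv = 0.00215 m^2/day


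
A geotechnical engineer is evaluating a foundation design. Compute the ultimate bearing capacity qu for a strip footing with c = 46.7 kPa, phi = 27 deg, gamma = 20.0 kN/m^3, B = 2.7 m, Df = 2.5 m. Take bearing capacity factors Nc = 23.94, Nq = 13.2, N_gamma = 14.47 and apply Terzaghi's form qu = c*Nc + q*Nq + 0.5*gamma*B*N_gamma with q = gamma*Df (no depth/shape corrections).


Compute qu = c*Nc + gamma*Df*Nq + 0.5*gamma*B*N_gamma
Term 1: 46.7 * 23.94 = 1117.998
Term 2: 20.0 * 2.5 * 13.2 = 660.0
Term 3: 0.5 * 20.0 * 2.7 * 14.47 = 390.69
qu = 1117.998 + 660.0 + 390.69
qu = 2168.69 kPa


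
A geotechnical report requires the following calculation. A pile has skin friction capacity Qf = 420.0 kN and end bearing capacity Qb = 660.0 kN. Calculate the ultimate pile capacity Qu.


Result: 1080.0 kN

Derivation:
Using Qu = Qf + Qb
Qu = 420.0 + 660.0
Qu = 1080.0 kN


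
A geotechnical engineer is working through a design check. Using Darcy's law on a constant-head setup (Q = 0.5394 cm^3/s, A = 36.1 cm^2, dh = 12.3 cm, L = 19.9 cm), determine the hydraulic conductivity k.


Compute hydraulic gradient:
i = dh / L = 12.3 / 19.9 = 0.61809
Then apply Darcy's law:
k = Q / (A * i)
k = 0.5394 / (36.1 * 0.61809)
k = 0.5394 / 22.3131
k = 0.024174 cm/s


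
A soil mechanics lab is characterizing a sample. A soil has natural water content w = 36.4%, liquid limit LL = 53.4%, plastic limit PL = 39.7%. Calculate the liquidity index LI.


Result: -0.241

Derivation:
First compute the plasticity index:
PI = LL - PL = 53.4 - 39.7 = 13.7
Then compute the liquidity index:
LI = (w - PL) / PI
LI = (36.4 - 39.7) / 13.7
LI = -0.241


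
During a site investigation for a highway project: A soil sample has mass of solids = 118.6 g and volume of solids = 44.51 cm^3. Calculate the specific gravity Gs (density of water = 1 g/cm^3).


Result: 2.665

Derivation:
Using Gs = m_s / (V_s * rho_w)
Since rho_w = 1 g/cm^3:
Gs = 118.6 / 44.51
Gs = 2.665


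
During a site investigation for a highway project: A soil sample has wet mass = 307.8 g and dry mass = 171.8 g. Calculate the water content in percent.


Using w = (m_wet - m_dry) / m_dry * 100
m_wet - m_dry = 307.8 - 171.8 = 136.0 g
w = 136.0 / 171.8 * 100
w = 79.16 %


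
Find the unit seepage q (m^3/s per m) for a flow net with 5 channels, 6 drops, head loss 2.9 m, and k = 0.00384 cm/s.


Convert k to m/s for unit consistency with H:
k = 0.00384 cm/s = 0.00384 / 100 m/s = 3.84e-05 m/s
Using q = k * H * Nf / Nd
Nf / Nd = 5 / 6 = 0.8333
q = 3.84e-05 * 2.9 * 0.8333
q = 9.28e-05 m^3/s per m


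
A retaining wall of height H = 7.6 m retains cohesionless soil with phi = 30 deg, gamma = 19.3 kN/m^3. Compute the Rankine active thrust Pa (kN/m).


Compute active earth pressure coefficient:
Ka = tan^2(45 - phi/2) = tan^2(30.0) = 0.333333
Compute active force:
Pa = 0.5 * Ka * gamma * H^2
Pa = 0.5 * 0.333333 * 19.3 * 7.6^2
Pa = 185.79 kN/m


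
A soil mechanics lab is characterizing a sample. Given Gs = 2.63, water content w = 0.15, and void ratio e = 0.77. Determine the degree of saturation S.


Using S = Gs * w / e
S = 2.63 * 0.15 / 0.77
S = 0.5123


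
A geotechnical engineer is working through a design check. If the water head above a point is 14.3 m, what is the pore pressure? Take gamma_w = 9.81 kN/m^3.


Using u = gamma_w * h_w
u = 9.81 * 14.3
u = 140.28 kPa


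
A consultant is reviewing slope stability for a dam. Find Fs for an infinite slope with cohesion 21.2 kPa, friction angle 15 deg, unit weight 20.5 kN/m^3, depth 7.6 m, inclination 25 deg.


Using Fs = c / (gamma*H*sin(beta)*cos(beta)) + tan(phi)/tan(beta)
Cohesion contribution = 21.2 / (20.5*7.6*sin(25)*cos(25))
Cohesion contribution = 0.355258
Friction contribution = tan(15)/tan(25) = 0.574619
Fs = 0.355258 + 0.574619
Fs = 0.93


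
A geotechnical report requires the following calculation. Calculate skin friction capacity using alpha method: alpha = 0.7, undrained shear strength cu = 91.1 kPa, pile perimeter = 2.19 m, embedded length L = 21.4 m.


Using Qs = alpha * cu * perimeter * L
Qs = 0.7 * 91.1 * 2.19 * 21.4
Qs = 2988.64 kN


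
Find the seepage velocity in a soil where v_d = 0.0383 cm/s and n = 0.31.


Using v_s = v_d / n
v_s = 0.0383 / 0.31
v_s = 0.12355 cm/s


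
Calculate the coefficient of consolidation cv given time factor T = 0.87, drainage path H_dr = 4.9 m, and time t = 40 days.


Result: 0.52222 m^2/day

Derivation:
Using cv = T * H_dr^2 / t
H_dr^2 = 4.9^2 = 24.01
cv = 0.87 * 24.01 / 40
cv = 0.52222 m^2/day


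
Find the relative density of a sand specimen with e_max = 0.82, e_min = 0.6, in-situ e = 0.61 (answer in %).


Result: 95.45 %

Derivation:
Using Dr = (e_max - e) / (e_max - e_min) * 100
e_max - e = 0.82 - 0.61 = 0.21
e_max - e_min = 0.82 - 0.6 = 0.22
Dr = 0.21 / 0.22 * 100
Dr = 95.45 %


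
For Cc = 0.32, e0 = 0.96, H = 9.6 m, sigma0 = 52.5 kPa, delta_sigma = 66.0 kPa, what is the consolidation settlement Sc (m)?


Using Sc = Cc * H / (1 + e0) * log10((sigma0 + delta_sigma) / sigma0)
Stress ratio = (52.5 + 66.0) / 52.5 = 2.25714
log10(2.25714) = 0.353559
Cc * H / (1 + e0) = 0.32 * 9.6 / (1 + 0.96) = 1.56735
Sc = 1.56735 * 0.353559
Sc = 0.5541 m


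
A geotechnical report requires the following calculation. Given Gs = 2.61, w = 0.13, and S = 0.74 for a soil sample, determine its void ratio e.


Using the relation e = Gs * w / S
e = 2.61 * 0.13 / 0.74
e = 0.4585


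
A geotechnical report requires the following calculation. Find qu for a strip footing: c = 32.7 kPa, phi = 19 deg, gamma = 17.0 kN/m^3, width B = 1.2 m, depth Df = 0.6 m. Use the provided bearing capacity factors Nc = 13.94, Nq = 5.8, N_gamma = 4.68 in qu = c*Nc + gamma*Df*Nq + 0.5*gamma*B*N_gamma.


Compute qu = c*Nc + gamma*Df*Nq + 0.5*gamma*B*N_gamma
Term 1: 32.7 * 13.94 = 455.838
Term 2: 17.0 * 0.6 * 5.8 = 59.16
Term 3: 0.5 * 17.0 * 1.2 * 4.68 = 47.736
qu = 455.838 + 59.16 + 47.736
qu = 562.73 kPa


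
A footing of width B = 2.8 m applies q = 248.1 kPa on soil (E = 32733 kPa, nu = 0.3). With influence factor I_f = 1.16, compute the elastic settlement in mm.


Using Se = q * B * (1 - nu^2) * I_f / E
1 - nu^2 = 1 - 0.3^2 = 0.91
Se = 248.1 * 2.8 * 0.91 * 1.16 / 32733
Se = 0.022403 m
Convert to mm: Se = 0.022403 * 1000 = 22.403 mm


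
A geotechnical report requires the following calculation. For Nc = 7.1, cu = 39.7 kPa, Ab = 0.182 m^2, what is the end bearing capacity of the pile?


Using Qb = Nc * cu * Ab
Qb = 7.1 * 39.7 * 0.182
Qb = 51.3 kN


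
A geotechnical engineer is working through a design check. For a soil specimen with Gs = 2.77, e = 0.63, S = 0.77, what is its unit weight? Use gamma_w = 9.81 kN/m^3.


Result: 19.591 kN/m^3

Derivation:
Using gamma = gamma_w * (Gs + S*e) / (1 + e)
Numerator: Gs + S*e = 2.77 + 0.77*0.63 = 3.2551
Denominator: 1 + e = 1 + 0.63 = 1.63
gamma = 9.81 * 3.2551 / 1.63
gamma = 19.591 kN/m^3


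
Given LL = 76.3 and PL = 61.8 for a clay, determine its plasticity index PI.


Using PI = LL - PL
PI = 76.3 - 61.8
PI = 14.5


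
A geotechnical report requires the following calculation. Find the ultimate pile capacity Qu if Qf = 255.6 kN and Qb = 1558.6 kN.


Using Qu = Qf + Qb
Qu = 255.6 + 1558.6
Qu = 1814.2 kN


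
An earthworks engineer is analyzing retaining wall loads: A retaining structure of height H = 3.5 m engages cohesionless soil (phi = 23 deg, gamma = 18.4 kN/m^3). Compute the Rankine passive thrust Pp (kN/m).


Compute passive earth pressure coefficient:
Kp = tan^2(45 + phi/2) = tan^2(56.5) = 2.282623
Compute passive force:
Pp = 0.5 * Kp * gamma * H^2
Pp = 0.5 * 2.282623 * 18.4 * 3.5^2
Pp = 257.25 kN/m


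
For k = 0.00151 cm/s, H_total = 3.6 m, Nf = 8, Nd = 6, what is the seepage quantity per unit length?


Convert k to m/s for unit consistency with H:
k = 0.00151 cm/s = 0.00151 / 100 m/s = 1.51e-05 m/s
Using q = k * H * Nf / Nd
Nf / Nd = 8 / 6 = 1.3333
q = 1.51e-05 * 3.6 * 1.3333
q = 7.248e-05 m^3/s per m


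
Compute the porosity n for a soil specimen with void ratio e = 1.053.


Result: 0.5129

Derivation:
Using the relation n = e / (1 + e)
n = 1.053 / (1 + 1.053)
n = 1.053 / 2.053
n = 0.5129


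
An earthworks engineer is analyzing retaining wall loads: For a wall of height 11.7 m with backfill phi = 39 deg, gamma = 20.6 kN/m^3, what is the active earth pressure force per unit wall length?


Compute active earth pressure coefficient:
Ka = tan^2(45 - phi/2) = tan^2(25.5) = 0.227506
Compute active force:
Pa = 0.5 * Ka * gamma * H^2
Pa = 0.5 * 0.227506 * 20.6 * 11.7^2
Pa = 320.78 kN/m


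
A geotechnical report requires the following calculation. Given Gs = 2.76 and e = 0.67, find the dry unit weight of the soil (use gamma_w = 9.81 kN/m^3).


Using gamma_d = Gs * gamma_w / (1 + e)
gamma_d = 2.76 * 9.81 / (1 + 0.67)
gamma_d = 2.76 * 9.81 / 1.67
gamma_d = 16.213 kN/m^3


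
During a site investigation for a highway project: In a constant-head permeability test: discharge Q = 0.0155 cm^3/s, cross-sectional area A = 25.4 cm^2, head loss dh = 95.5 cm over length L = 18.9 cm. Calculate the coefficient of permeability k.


Compute hydraulic gradient:
i = dh / L = 95.5 / 18.9 = 5.05291
Then apply Darcy's law:
k = Q / (A * i)
k = 0.0155 / (25.4 * 5.05291)
k = 0.0155 / 128.344
k = 0.000121 cm/s


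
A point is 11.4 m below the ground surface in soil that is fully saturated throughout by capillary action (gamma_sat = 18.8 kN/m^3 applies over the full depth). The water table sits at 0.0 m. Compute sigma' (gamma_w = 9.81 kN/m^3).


Total stress = gamma_sat * depth
sigma = 18.8 * 11.4 = 214.32 kPa
Pore water pressure u = gamma_w * (depth - d_wt)
u = 9.81 * (11.4 - 0.0) = 111.834 kPa
Effective stress = sigma - u
sigma' = 214.32 - 111.834 = 102.49 kPa


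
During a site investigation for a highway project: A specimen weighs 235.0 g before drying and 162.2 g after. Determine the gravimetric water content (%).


Using w = (m_wet - m_dry) / m_dry * 100
m_wet - m_dry = 235.0 - 162.2 = 72.8 g
w = 72.8 / 162.2 * 100
w = 44.88 %


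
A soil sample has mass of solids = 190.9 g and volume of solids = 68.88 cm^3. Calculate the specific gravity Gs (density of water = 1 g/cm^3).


Result: 2.771

Derivation:
Using Gs = m_s / (V_s * rho_w)
Since rho_w = 1 g/cm^3:
Gs = 190.9 / 68.88
Gs = 2.771


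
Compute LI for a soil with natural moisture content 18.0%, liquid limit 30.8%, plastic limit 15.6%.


Result: 0.158

Derivation:
First compute the plasticity index:
PI = LL - PL = 30.8 - 15.6 = 15.2
Then compute the liquidity index:
LI = (w - PL) / PI
LI = (18.0 - 15.6) / 15.2
LI = 0.158


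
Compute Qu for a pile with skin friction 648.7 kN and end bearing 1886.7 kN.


Using Qu = Qf + Qb
Qu = 648.7 + 1886.7
Qu = 2535.4 kN


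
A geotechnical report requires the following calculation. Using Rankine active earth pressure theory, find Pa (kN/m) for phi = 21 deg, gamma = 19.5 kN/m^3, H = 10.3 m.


Result: 488.59 kN/m

Derivation:
Compute active earth pressure coefficient:
Ka = tan^2(45 - phi/2) = tan^2(34.5) = 0.472355
Compute active force:
Pa = 0.5 * Ka * gamma * H^2
Pa = 0.5 * 0.472355 * 19.5 * 10.3^2
Pa = 488.59 kN/m


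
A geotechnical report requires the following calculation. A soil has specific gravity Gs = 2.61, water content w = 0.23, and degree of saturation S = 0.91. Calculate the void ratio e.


Using the relation e = Gs * w / S
e = 2.61 * 0.23 / 0.91
e = 0.6597


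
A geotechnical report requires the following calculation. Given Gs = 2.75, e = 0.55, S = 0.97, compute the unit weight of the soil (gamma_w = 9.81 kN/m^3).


Using gamma = gamma_w * (Gs + S*e) / (1 + e)
Numerator: Gs + S*e = 2.75 + 0.97*0.55 = 3.2835
Denominator: 1 + e = 1 + 0.55 = 1.55
gamma = 9.81 * 3.2835 / 1.55
gamma = 20.781 kN/m^3


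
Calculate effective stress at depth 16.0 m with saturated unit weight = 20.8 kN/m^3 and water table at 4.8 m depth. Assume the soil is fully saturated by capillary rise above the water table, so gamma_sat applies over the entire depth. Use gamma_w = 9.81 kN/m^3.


Result: 222.93 kPa

Derivation:
Total stress = gamma_sat * depth
sigma = 20.8 * 16.0 = 332.8 kPa
Pore water pressure u = gamma_w * (depth - d_wt)
u = 9.81 * (16.0 - 4.8) = 109.872 kPa
Effective stress = sigma - u
sigma' = 332.8 - 109.872 = 222.93 kPa


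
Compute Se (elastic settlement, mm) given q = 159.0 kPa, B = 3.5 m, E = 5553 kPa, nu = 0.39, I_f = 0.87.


Using Se = q * B * (1 - nu^2) * I_f / E
1 - nu^2 = 1 - 0.39^2 = 0.8479
Se = 159.0 * 3.5 * 0.8479 * 0.87 / 5553
Se = 0.073927 m
Convert to mm: Se = 0.073927 * 1000 = 73.927 mm


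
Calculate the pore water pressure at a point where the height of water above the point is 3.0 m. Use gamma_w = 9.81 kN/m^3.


Result: 29.43 kPa

Derivation:
Using u = gamma_w * h_w
u = 9.81 * 3.0
u = 29.43 kPa


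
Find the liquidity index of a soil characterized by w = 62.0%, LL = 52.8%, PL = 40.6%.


First compute the plasticity index:
PI = LL - PL = 52.8 - 40.6 = 12.2
Then compute the liquidity index:
LI = (w - PL) / PI
LI = (62.0 - 40.6) / 12.2
LI = 1.754


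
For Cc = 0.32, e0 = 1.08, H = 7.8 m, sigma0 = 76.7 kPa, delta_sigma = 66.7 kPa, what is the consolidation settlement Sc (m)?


Using Sc = Cc * H / (1 + e0) * log10((sigma0 + delta_sigma) / sigma0)
Stress ratio = (76.7 + 66.7) / 76.7 = 1.86962
log10(1.86962) = 0.271754
Cc * H / (1 + e0) = 0.32 * 7.8 / (1 + 1.08) = 1.2
Sc = 1.2 * 0.271754
Sc = 0.3261 m


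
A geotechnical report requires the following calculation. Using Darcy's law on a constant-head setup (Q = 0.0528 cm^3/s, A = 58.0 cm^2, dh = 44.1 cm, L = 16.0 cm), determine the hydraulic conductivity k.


Compute hydraulic gradient:
i = dh / L = 44.1 / 16.0 = 2.75625
Then apply Darcy's law:
k = Q / (A * i)
k = 0.0528 / (58.0 * 2.75625)
k = 0.0528 / 159.863
k = 0.00033 cm/s


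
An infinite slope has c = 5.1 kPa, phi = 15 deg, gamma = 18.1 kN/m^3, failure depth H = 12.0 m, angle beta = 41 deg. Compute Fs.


Using Fs = c / (gamma*H*sin(beta)*cos(beta)) + tan(phi)/tan(beta)
Cohesion contribution = 5.1 / (18.1*12.0*sin(41)*cos(41))
Cohesion contribution = 0.0474228
Friction contribution = tan(15)/tan(41) = 0.30824
Fs = 0.0474228 + 0.30824
Fs = 0.356


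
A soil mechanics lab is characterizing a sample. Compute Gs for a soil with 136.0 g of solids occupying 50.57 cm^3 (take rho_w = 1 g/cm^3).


Using Gs = m_s / (V_s * rho_w)
Since rho_w = 1 g/cm^3:
Gs = 136.0 / 50.57
Gs = 2.689


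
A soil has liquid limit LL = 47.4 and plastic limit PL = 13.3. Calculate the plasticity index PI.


Using PI = LL - PL
PI = 47.4 - 13.3
PI = 34.1


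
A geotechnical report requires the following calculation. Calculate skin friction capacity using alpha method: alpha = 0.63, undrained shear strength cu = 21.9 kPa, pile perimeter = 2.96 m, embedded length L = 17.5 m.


Using Qs = alpha * cu * perimeter * L
Qs = 0.63 * 21.9 * 2.96 * 17.5
Qs = 714.68 kN


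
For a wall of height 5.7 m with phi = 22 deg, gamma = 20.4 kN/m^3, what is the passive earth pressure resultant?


Compute passive earth pressure coefficient:
Kp = tan^2(45 + phi/2) = tan^2(56.0) = 2.197987
Compute passive force:
Pp = 0.5 * Kp * gamma * H^2
Pp = 0.5 * 2.197987 * 20.4 * 5.7^2
Pp = 728.41 kN/m


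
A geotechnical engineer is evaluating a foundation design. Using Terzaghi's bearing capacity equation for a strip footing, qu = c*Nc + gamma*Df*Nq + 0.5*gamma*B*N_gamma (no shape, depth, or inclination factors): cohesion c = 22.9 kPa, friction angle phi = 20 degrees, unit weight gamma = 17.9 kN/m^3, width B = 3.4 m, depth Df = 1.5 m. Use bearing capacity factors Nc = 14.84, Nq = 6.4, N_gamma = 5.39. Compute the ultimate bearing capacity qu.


Result: 675.69 kPa

Derivation:
Compute qu = c*Nc + gamma*Df*Nq + 0.5*gamma*B*N_gamma
Term 1: 22.9 * 14.84 = 339.836
Term 2: 17.9 * 1.5 * 6.4 = 171.84
Term 3: 0.5 * 17.9 * 3.4 * 5.39 = 164.0177
qu = 339.836 + 171.84 + 164.0177
qu = 675.69 kPa


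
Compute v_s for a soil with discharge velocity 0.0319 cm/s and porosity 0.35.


Result: 0.09114 cm/s

Derivation:
Using v_s = v_d / n
v_s = 0.0319 / 0.35
v_s = 0.09114 cm/s


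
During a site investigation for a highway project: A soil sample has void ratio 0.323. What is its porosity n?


Using the relation n = e / (1 + e)
n = 0.323 / (1 + 0.323)
n = 0.323 / 1.323
n = 0.2441


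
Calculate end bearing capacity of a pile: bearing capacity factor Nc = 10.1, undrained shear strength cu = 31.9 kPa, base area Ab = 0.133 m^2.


Using Qb = Nc * cu * Ab
Qb = 10.1 * 31.9 * 0.133
Qb = 42.85 kN


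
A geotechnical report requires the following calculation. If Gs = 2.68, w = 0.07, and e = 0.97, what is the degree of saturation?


Using S = Gs * w / e
S = 2.68 * 0.07 / 0.97
S = 0.1934


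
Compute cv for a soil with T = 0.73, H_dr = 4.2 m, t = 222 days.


Using cv = T * H_dr^2 / t
H_dr^2 = 4.2^2 = 17.64
cv = 0.73 * 17.64 / 222
cv = 0.05801 m^2/day


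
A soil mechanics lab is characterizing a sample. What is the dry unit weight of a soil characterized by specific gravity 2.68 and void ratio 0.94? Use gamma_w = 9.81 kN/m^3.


Using gamma_d = Gs * gamma_w / (1 + e)
gamma_d = 2.68 * 9.81 / (1 + 0.94)
gamma_d = 2.68 * 9.81 / 1.94
gamma_d = 13.552 kN/m^3


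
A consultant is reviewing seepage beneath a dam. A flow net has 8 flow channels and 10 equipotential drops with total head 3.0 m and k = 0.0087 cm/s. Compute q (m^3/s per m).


Result: 0.0002088 m^3/s per m

Derivation:
Convert k to m/s for unit consistency with H:
k = 0.0087 cm/s = 0.0087 / 100 m/s = 8.7e-05 m/s
Using q = k * H * Nf / Nd
Nf / Nd = 8 / 10 = 0.8
q = 8.7e-05 * 3.0 * 0.8
q = 0.0002088 m^3/s per m


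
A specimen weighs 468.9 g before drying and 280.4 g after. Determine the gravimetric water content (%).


Result: 67.23 %

Derivation:
Using w = (m_wet - m_dry) / m_dry * 100
m_wet - m_dry = 468.9 - 280.4 = 188.5 g
w = 188.5 / 280.4 * 100
w = 67.23 %


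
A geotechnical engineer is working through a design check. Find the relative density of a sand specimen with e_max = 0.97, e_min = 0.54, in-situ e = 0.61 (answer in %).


Result: 83.72 %

Derivation:
Using Dr = (e_max - e) / (e_max - e_min) * 100
e_max - e = 0.97 - 0.61 = 0.36
e_max - e_min = 0.97 - 0.54 = 0.43
Dr = 0.36 / 0.43 * 100
Dr = 83.72 %


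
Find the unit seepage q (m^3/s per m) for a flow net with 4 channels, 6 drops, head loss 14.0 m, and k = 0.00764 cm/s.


Convert k to m/s for unit consistency with H:
k = 0.00764 cm/s = 0.00764 / 100 m/s = 7.64e-05 m/s
Using q = k * H * Nf / Nd
Nf / Nd = 4 / 6 = 0.6667
q = 7.64e-05 * 14.0 * 0.6667
q = 0.0007131 m^3/s per m


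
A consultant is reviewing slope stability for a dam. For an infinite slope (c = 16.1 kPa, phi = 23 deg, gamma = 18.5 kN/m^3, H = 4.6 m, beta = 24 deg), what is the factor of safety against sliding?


Using Fs = c / (gamma*H*sin(beta)*cos(beta)) + tan(phi)/tan(beta)
Cohesion contribution = 16.1 / (18.5*4.6*sin(24)*cos(24))
Cohesion contribution = 0.509158
Friction contribution = tan(23)/tan(24) = 0.953386
Fs = 0.509158 + 0.953386
Fs = 1.463


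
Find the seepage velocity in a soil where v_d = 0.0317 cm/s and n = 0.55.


Result: 0.05764 cm/s

Derivation:
Using v_s = v_d / n
v_s = 0.0317 / 0.55
v_s = 0.05764 cm/s


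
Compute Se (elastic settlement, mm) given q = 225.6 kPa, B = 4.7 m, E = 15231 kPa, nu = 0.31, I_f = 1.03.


Using Se = q * B * (1 - nu^2) * I_f / E
1 - nu^2 = 1 - 0.31^2 = 0.9039
Se = 225.6 * 4.7 * 0.9039 * 1.03 / 15231
Se = 0.064814 m
Convert to mm: Se = 0.064814 * 1000 = 64.814 mm


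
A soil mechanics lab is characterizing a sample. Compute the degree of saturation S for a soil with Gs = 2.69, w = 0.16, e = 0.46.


Result: 0.9357

Derivation:
Using S = Gs * w / e
S = 2.69 * 0.16 / 0.46
S = 0.9357


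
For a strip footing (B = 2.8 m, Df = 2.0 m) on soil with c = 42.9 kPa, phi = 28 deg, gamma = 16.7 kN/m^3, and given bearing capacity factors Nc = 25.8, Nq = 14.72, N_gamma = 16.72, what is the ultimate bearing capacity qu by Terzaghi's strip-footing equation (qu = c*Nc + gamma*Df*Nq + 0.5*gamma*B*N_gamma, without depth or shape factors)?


Compute qu = c*Nc + gamma*Df*Nq + 0.5*gamma*B*N_gamma
Term 1: 42.9 * 25.8 = 1106.82
Term 2: 16.7 * 2.0 * 14.72 = 491.648
Term 3: 0.5 * 16.7 * 2.8 * 16.72 = 390.9136
qu = 1106.82 + 491.648 + 390.9136
qu = 1989.38 kPa


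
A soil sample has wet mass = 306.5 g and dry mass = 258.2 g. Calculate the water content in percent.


Using w = (m_wet - m_dry) / m_dry * 100
m_wet - m_dry = 306.5 - 258.2 = 48.3 g
w = 48.3 / 258.2 * 100
w = 18.71 %


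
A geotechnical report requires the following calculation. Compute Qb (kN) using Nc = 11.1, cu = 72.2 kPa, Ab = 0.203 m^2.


Result: 162.69 kN

Derivation:
Using Qb = Nc * cu * Ab
Qb = 11.1 * 72.2 * 0.203
Qb = 162.69 kN


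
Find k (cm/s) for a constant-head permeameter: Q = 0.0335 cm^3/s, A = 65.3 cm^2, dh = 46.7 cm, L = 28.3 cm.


Compute hydraulic gradient:
i = dh / L = 46.7 / 28.3 = 1.65018
Then apply Darcy's law:
k = Q / (A * i)
k = 0.0335 / (65.3 * 1.65018)
k = 0.0335 / 107.757
k = 0.000311 cm/s


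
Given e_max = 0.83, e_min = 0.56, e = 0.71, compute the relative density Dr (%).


Using Dr = (e_max - e) / (e_max - e_min) * 100
e_max - e = 0.83 - 0.71 = 0.12
e_max - e_min = 0.83 - 0.56 = 0.27
Dr = 0.12 / 0.27 * 100
Dr = 44.44 %


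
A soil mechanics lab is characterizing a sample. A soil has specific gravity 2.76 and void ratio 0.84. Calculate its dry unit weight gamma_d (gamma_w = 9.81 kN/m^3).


Using gamma_d = Gs * gamma_w / (1 + e)
gamma_d = 2.76 * 9.81 / (1 + 0.84)
gamma_d = 2.76 * 9.81 / 1.84
gamma_d = 14.715 kN/m^3


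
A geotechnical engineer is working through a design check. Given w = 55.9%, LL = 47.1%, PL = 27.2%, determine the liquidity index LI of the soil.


First compute the plasticity index:
PI = LL - PL = 47.1 - 27.2 = 19.9
Then compute the liquidity index:
LI = (w - PL) / PI
LI = (55.9 - 27.2) / 19.9
LI = 1.442


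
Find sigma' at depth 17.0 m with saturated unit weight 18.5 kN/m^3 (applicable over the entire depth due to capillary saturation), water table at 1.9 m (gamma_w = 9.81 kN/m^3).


Total stress = gamma_sat * depth
sigma = 18.5 * 17.0 = 314.5 kPa
Pore water pressure u = gamma_w * (depth - d_wt)
u = 9.81 * (17.0 - 1.9) = 148.131 kPa
Effective stress = sigma - u
sigma' = 314.5 - 148.131 = 166.37 kPa


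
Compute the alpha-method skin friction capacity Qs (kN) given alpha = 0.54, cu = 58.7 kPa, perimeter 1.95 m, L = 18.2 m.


Using Qs = alpha * cu * perimeter * L
Qs = 0.54 * 58.7 * 1.95 * 18.2
Qs = 1124.96 kN


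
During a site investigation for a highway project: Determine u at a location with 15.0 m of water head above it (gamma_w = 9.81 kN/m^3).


Result: 147.15 kPa

Derivation:
Using u = gamma_w * h_w
u = 9.81 * 15.0
u = 147.15 kPa


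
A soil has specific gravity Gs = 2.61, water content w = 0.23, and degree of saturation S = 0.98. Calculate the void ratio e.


Using the relation e = Gs * w / S
e = 2.61 * 0.23 / 0.98
e = 0.6126


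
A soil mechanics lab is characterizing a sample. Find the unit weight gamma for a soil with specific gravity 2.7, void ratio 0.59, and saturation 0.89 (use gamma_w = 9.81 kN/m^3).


Result: 19.898 kN/m^3

Derivation:
Using gamma = gamma_w * (Gs + S*e) / (1 + e)
Numerator: Gs + S*e = 2.7 + 0.89*0.59 = 3.2251
Denominator: 1 + e = 1 + 0.59 = 1.59
gamma = 9.81 * 3.2251 / 1.59
gamma = 19.898 kN/m^3


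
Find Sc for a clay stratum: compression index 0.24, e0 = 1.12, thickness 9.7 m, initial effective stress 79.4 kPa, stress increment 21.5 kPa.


Result: 0.1143 m

Derivation:
Using Sc = Cc * H / (1 + e0) * log10((sigma0 + delta_sigma) / sigma0)
Stress ratio = (79.4 + 21.5) / 79.4 = 1.27078
log10(1.27078) = 0.104071
Cc * H / (1 + e0) = 0.24 * 9.7 / (1 + 1.12) = 1.09811
Sc = 1.09811 * 0.104071
Sc = 0.1143 m


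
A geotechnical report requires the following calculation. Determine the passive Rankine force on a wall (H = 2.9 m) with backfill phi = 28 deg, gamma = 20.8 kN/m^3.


Result: 242.26 kN/m

Derivation:
Compute passive earth pressure coefficient:
Kp = tan^2(45 + phi/2) = tan^2(59.0) = 2.769826
Compute passive force:
Pp = 0.5 * Kp * gamma * H^2
Pp = 0.5 * 2.769826 * 20.8 * 2.9^2
Pp = 242.26 kN/m


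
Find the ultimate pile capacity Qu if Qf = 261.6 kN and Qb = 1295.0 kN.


Using Qu = Qf + Qb
Qu = 261.6 + 1295.0
Qu = 1556.6 kN


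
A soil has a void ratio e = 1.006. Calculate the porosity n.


Using the relation n = e / (1 + e)
n = 1.006 / (1 + 1.006)
n = 1.006 / 2.006
n = 0.5015


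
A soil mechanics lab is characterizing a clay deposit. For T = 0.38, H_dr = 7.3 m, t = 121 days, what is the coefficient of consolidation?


Result: 0.16736 m^2/day

Derivation:
Using cv = T * H_dr^2 / t
H_dr^2 = 7.3^2 = 53.29
cv = 0.38 * 53.29 / 121
cv = 0.16736 m^2/day


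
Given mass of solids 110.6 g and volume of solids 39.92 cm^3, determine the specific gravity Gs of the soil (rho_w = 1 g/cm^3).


Using Gs = m_s / (V_s * rho_w)
Since rho_w = 1 g/cm^3:
Gs = 110.6 / 39.92
Gs = 2.771


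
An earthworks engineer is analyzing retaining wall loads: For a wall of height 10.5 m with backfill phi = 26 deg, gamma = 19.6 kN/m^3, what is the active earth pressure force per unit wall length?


Compute active earth pressure coefficient:
Ka = tan^2(45 - phi/2) = tan^2(32.0) = 0.390462
Compute active force:
Pa = 0.5 * Ka * gamma * H^2
Pa = 0.5 * 0.390462 * 19.6 * 10.5^2
Pa = 421.87 kN/m


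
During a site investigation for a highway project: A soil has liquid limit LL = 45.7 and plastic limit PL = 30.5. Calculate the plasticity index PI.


Using PI = LL - PL
PI = 45.7 - 30.5
PI = 15.2


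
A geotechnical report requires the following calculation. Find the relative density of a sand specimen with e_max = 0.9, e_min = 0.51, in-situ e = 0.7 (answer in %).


Using Dr = (e_max - e) / (e_max - e_min) * 100
e_max - e = 0.9 - 0.7 = 0.2
e_max - e_min = 0.9 - 0.51 = 0.39
Dr = 0.2 / 0.39 * 100
Dr = 51.28 %


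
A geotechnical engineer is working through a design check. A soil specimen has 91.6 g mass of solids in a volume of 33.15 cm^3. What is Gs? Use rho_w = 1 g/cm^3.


Result: 2.763

Derivation:
Using Gs = m_s / (V_s * rho_w)
Since rho_w = 1 g/cm^3:
Gs = 91.6 / 33.15
Gs = 2.763


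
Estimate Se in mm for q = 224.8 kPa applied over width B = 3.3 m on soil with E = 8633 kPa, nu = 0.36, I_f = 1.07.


Using Se = q * B * (1 - nu^2) * I_f / E
1 - nu^2 = 1 - 0.36^2 = 0.8704
Se = 224.8 * 3.3 * 0.8704 * 1.07 / 8633
Se = 0.080030 m
Convert to mm: Se = 0.080030 * 1000 = 80.03 mm


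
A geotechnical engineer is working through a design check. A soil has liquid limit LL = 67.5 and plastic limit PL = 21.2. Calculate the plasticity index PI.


Using PI = LL - PL
PI = 67.5 - 21.2
PI = 46.3


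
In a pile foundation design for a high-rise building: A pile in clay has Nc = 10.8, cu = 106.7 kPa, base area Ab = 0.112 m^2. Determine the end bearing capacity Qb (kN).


Using Qb = Nc * cu * Ab
Qb = 10.8 * 106.7 * 0.112
Qb = 129.06 kN


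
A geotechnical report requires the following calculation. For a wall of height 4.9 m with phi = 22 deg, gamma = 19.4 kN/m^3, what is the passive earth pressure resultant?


Compute passive earth pressure coefficient:
Kp = tan^2(45 + phi/2) = tan^2(56.0) = 2.197987
Compute passive force:
Pp = 0.5 * Kp * gamma * H^2
Pp = 0.5 * 2.197987 * 19.4 * 4.9^2
Pp = 511.9 kN/m


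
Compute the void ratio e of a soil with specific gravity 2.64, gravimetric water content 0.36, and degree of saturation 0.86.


Using the relation e = Gs * w / S
e = 2.64 * 0.36 / 0.86
e = 1.1051


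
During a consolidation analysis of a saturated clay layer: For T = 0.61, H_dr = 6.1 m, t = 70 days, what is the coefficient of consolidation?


Result: 0.32426 m^2/day

Derivation:
Using cv = T * H_dr^2 / t
H_dr^2 = 6.1^2 = 37.21
cv = 0.61 * 37.21 / 70
cv = 0.32426 m^2/day
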